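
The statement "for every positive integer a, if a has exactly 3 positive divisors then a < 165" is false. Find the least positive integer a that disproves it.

A counterexample is any positive integer a such that a has exactly 3 positive divisors but the claim fails; we check each in order.
For a = 4, 9, 25, 49, 121 the conclusion holds.
a = 169: τ(169) = 3; 169 ≥ 165.
So a = 169 is the smallest counterexample.

a = 169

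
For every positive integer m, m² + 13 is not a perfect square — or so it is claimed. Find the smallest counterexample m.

Check each positive integer m in order until m² + 13 is a perfect square.
The first 5 eligible values, up to m = 5, all satisfy the conclusion.
m = 6: 6² + 13 = 49 = 7², a perfect square.
Hence m = 6 is a counterexample.

m = 6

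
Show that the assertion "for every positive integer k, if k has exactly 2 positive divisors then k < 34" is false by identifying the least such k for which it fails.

Check each positive integer k in order until k has exactly 2 positive divisors but the claim fails.
The first 11 eligible values, up to k = 31, all satisfy the conclusion.
k = 37: τ(37) = 2; 37 ≥ 34.
Hence k = 37 is a counterexample.

k = 37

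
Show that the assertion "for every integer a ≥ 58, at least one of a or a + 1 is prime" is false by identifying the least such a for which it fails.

Check each integer a ≥ 58 in order until a, a + 1 are both composite.
The first 4 eligible values, up to a = 61, all satisfy the conclusion.
a = 62: 62 = 2 × 31; 63 = 3 × 21 — both composite.

a = 62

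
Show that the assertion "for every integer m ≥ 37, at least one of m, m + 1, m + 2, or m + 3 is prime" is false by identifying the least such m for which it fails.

m = 48

We need the least integer m ≥ 37 for which m, m + 1, m + 2, m + 3 are all composite.
The first 11 eligible values, up to m = 47, all satisfy the conclusion.
m = 48: 48 = 2 × 24; 49 = 7 × 7; 50 = 2 × 25; 51 = 3 × 17 — all composite.
Hence m = 48 is a counterexample.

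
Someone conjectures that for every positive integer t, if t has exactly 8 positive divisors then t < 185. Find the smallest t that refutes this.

Check each positive integer t in order until t has exactly 8 positive divisors but the claim fails.
For t = 24, 30, 40, 42, …, 174, 182, 184 the conclusion holds.
t = 186: τ(186) = 8; 186 ≥ 185.

t = 186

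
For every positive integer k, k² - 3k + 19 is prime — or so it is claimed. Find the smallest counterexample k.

k = 18

For k = 1, 2, 3, 4, …, 15, 16, 17 the conclusion holds.
k = 18: k² - 3k + 19 = 289 = 17 × 17, composite.
So k = 18 is the smallest counterexample.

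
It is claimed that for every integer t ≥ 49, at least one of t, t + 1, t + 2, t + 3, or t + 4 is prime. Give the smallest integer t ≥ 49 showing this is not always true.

t = 54

We need the least integer t ≥ 49 for which t, t + 1, t + 2, t + 3, t + 4 are all composite.
The first 5 eligible values, up to t = 53, all satisfy the conclusion.
t = 54: 54 = 2 × 27; 55 = 5 × 11; 56 = 2 × 28; 57 = 3 × 19; 58 = 2 × 29 — all composite.
So t = 54 is the smallest counterexample.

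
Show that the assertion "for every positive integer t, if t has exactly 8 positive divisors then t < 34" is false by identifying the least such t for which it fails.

t = 40

We need the least positive integer t for which t has exactly 8 positive divisors but the claim fails.
t = 24: τ(24) = 8; 24 < 34.
t = 30: τ(30) = 8; 30 < 34.
t = 40: τ(40) = 8; 40 ≥ 34.
Hence t = 40 is a counterexample.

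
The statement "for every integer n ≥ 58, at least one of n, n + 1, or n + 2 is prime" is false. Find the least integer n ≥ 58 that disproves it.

n = 62

We need the least integer n ≥ 58 for which n, n + 1, n + 2 are all composite.
For n = 58, 59, 60, 61 the conclusion holds.
n = 62: 62 = 2 × 31; 63 = 3 × 21; 64 = 2 × 32 — all composite.
Hence n = 62 is a counterexample.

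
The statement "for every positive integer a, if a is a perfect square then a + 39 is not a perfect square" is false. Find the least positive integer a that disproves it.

a = 25

Check each positive integer a in order until a is a perfect square but a + 39 is a perfect square.
a = 1: 1 + 39 = 40, not a perfect square.
a = 4: 4 + 39 = 43, not a perfect square.
a = 9: 9 + 39 = 48, not a perfect square.
a = 16: 16 + 39 = 55, not a perfect square.
a = 25: 25 = 5² and 25 + 39 = 64 = 8².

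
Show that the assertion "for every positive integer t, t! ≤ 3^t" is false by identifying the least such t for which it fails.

The first 6 eligible values, up to t = 6, all satisfy the conclusion.
t = 7: t! = 5040 and 3^t = 2187, so 5040 > 2187.
So t = 7 is the smallest counterexample.

t = 7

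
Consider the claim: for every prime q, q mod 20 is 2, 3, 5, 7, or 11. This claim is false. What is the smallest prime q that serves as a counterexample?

We need the least prime q for which the claim fails.
q = 2: 2 mod 20 = 2.
q = 3: 3 mod 20 = 3.
q = 5: 5 mod 20 = 5.
q = 7: 7 mod 20 = 7.
q = 11: 11 mod 20 = 11.
q = 13: 13 mod 20 = 13 — not in {2, 3, 5, 7, 11}.
Thus q = 13 disproves the claim, and no smaller q works.

q = 13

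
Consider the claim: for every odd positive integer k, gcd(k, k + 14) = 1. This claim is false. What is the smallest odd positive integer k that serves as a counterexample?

k = 7

k = 1: gcd(1, 15) = 1.
k = 3: gcd(3, 17) = 1.
k = 5: gcd(5, 19) = 1.
k = 7: gcd(7, 21) = 7.
So k = 7 is the smallest counterexample.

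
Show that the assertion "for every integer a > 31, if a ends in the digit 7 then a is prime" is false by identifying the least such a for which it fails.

a = 57

Check each integer a > 31 in order until a ends in the digit 7 but a is not prime.
For a = 37, 47 the conclusion holds.
a = 57: 57 ends in 7; 57 = 3 × 19, composite.
Hence a = 57 is a counterexample.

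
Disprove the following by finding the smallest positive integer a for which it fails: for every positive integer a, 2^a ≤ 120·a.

For a = 1, 2, 3, 4, 5, 6, 7, 8, 9, 10 the conclusion holds.
a = 11: 2^a = 2048 and 120·a = 1320, so 2048 > 1320.

a = 11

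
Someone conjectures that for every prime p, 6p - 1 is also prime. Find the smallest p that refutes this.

p = 11

A counterexample is any prime p such that 6p - 1 is not prime; we check each in order.
For p = 2, 3, 5, 7 the conclusion holds.
p = 11: 6p - 1 = 65 = 5 × 13, not prime.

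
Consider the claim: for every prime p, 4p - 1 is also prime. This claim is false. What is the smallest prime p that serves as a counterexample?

p = 7

A counterexample is any prime p such that 4p - 1 is not prime; we check each in order.
p = 2: 4p - 1 = 7, prime.
p = 3: 4p - 1 = 11, prime.
p = 5: 4p - 1 = 19, prime.
p = 7: 4p - 1 = 27 = 3 × 9, not prime.
Thus p = 7 disproves the claim, and no smaller p works.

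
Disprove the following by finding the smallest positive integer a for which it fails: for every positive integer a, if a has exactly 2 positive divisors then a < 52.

For a = 2, 3, 5, 7, …, 41, 43, 47 the conclusion holds.
a = 53: τ(53) = 2; 53 ≥ 52.
Thus a = 53 disproves the claim, and no smaller a works.

a = 53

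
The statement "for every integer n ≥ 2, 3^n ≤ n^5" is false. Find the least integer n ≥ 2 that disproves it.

n = 11

The first 9 eligible values, up to n = 10, all satisfy the conclusion.
n = 11: 3^n = 177147 and n^5 = 161051, so 177147 > 161051.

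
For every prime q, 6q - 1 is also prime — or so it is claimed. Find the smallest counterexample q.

A counterexample is any prime q such that 6q - 1 is not prime; we check each in order.
The first 4 eligible values, up to q = 7, all satisfy the conclusion.
q = 11: 6q - 1 = 65 = 5 × 13, not prime.
Thus q = 11 disproves the claim, and no smaller q works.

q = 11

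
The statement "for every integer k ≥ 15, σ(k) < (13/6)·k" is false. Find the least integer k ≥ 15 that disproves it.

k = 18

We need the least integer k ≥ 15 for which the claim fails.
For k = 15, 16, 17 the conclusion holds.
k = 18: σ(18) = 39; 39 ≥ 39.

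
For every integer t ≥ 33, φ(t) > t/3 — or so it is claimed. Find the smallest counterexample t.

A counterexample is any integer t ≥ 33 such that the claim fails; we check each in order.
For t = 33, 34, 35 the conclusion holds.
t = 36: φ(36) = 12 and 36/3 = 12, so φ(36) ≤ 36/3.
Hence t = 36 is a counterexample.

t = 36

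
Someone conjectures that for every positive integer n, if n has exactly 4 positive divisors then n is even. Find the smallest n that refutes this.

n = 15

We need the least positive integer n for which n has exactly 4 positive divisors but n is odd.
For n = 6, 8, 10, 14 the conclusion holds.
n = 15: divisors of 15: 1, 3, 5, 15; 15 is odd.
Thus n = 15 disproves the claim, and no smaller n works.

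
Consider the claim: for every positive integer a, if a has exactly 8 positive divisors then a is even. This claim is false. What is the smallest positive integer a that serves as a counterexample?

We need the least positive integer a for which a has exactly 8 positive divisors but a is odd.
The first 12 eligible values, up to a = 104, all satisfy the conclusion.
a = 105: divisors of 105: 1, 3, 5, 7, 15, 21, 35, 105; 105 is odd.

a = 105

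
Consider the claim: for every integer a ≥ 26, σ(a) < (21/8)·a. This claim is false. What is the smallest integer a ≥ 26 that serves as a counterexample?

a = 60

A counterexample is any integer a ≥ 26 such that the claim fails; we check each in order.
For a = 26, 27, 28, 29, …, 57, 58, 59 the conclusion holds.
a = 60: σ(60) = 168; 168 ≥ 315/2.
So a = 60 is the smallest counterexample.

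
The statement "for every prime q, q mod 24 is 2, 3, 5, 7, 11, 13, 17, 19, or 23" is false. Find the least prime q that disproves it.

q = 73

We need the least prime q for which the claim fails.
For q = 2, 3, 5, 7, …, 61, 67, 71 the conclusion holds.
q = 73: 73 mod 24 = 1 — not in {2, 3, 5, 7, 11, 13, 17, 19, 23}.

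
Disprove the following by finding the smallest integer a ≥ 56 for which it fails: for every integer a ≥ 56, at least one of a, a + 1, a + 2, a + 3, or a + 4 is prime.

For a = 56, 57, 58, 59, 60, 61 the conclusion holds.
a = 62: 62 = 2 × 31; 63 = 3 × 21; 64 = 2 × 32; 65 = 5 × 13; 66 = 2 × 33 — all composite.
So a = 62 is the smallest counterexample.

a = 62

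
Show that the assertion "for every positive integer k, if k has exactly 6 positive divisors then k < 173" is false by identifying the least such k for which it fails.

k = 175

For k = 12, 18, 20, 28, …, 164, 171, 172 the conclusion holds.
k = 175: τ(175) = 6; 175 ≥ 173.
So k = 175 is the smallest counterexample.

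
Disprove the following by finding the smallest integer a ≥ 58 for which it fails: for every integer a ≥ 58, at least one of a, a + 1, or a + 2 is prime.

a = 62

For a = 58, 59, 60, 61 the conclusion holds.
a = 62: 62 = 2 × 31; 63 = 3 × 21; 64 = 2 × 32 — all composite.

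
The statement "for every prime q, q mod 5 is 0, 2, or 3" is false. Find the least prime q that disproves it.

q = 11

We need the least prime q for which the claim fails.
For q = 2, 3, 5, 7 the conclusion holds.
q = 11: 11 mod 5 = 1 — not in {0, 2, 3}.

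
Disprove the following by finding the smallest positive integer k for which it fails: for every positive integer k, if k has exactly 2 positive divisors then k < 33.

We need the least positive integer k for which k has exactly 2 positive divisors but the claim fails.
The first 11 eligible values, up to k = 31, all satisfy the conclusion.
k = 37: τ(37) = 2; 37 ≥ 33.
Hence k = 37 is a counterexample.

k = 37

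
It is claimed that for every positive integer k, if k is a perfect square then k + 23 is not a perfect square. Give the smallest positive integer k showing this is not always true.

k = 121

For k = 1, 4, 9, 16, 25, 36, 49, 64, 81, 100 the conclusion holds.
k = 121: 121 = 11² and 121 + 23 = 144 = 12².
Hence k = 121 is a counterexample.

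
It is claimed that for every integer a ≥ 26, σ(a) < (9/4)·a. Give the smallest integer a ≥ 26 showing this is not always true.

a = 30

A counterexample is any integer a ≥ 26 such that the claim fails; we check each in order.
The first 4 eligible values, up to a = 29, all satisfy the conclusion.
a = 30: σ(30) = 72; 72 ≥ 135/2.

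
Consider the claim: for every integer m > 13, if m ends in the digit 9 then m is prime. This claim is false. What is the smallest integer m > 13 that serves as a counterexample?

m = 39

For m = 19, 29 the conclusion holds.
m = 39: 39 ends in 9; 39 = 3 × 13, composite.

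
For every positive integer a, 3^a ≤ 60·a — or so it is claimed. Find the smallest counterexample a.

Check each positive integer a in order until 3^a > 60·a.
The first 5 eligible values, up to a = 5, all satisfy the conclusion.
a = 6: 3^a = 729 and 60·a = 360, so 729 > 360.

a = 6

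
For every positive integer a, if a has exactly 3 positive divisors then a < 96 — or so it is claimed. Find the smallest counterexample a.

The first 4 eligible values, up to a = 49, all satisfy the conclusion.
a = 121: τ(121) = 3; 121 ≥ 96.
So a = 121 is the smallest counterexample.

a = 121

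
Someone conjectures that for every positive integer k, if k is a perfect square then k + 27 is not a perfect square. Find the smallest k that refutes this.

We need the least positive integer k for which k is a perfect square but k + 27 is a perfect square.
For k = 1, 4 the conclusion holds.
k = 9: 9 = 3² and 9 + 27 = 36 = 6².
Hence k = 9 is a counterexample.

k = 9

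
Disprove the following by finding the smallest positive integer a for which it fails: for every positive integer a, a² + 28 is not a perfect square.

a = 6

We need the least positive integer a for which a² + 28 is a perfect square.
a = 1: 1² + 28 = 29, not a perfect square.
a = 2: 2² + 28 = 32, not a perfect square.
a = 3: 3² + 28 = 37, not a perfect square.
a = 4: 4² + 28 = 44, not a perfect square.
a = 5: 5² + 28 = 53, not a perfect square.
a = 6: 6² + 28 = 64 = 8², a perfect square.
So a = 6 is the smallest counterexample.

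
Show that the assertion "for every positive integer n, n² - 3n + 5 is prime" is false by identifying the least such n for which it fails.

We need the least positive integer n for which n² - 3n + 5 is not prime.
n = 1: n² - 3n + 5 = 3, prime.
n = 2: n² - 3n + 5 = 3, prime.
n = 3: n² - 3n + 5 = 5, prime.
n = 4: n² - 3n + 5 = 9 = 3 × 3, composite.
Hence n = 4 is a counterexample.

n = 4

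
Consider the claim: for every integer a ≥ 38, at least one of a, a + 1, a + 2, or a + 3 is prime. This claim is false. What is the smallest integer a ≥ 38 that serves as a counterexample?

For a = 38, 39, 40, 41, 42, 43, 44, 45, 46, 47 the conclusion holds.
a = 48: 48 = 2 × 24; 49 = 7 × 7; 50 = 2 × 25; 51 = 3 × 17 — all composite.

a = 48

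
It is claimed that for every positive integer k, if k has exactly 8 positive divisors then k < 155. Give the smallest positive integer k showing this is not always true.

k = 165

A counterexample is any positive integer k such that k has exactly 8 positive divisors but the claim fails; we check each in order.
The first 22 eligible values, up to k = 154, all satisfy the conclusion.
k = 165: τ(165) = 8; 165 ≥ 155.
Thus k = 165 disproves the claim, and no smaller k works.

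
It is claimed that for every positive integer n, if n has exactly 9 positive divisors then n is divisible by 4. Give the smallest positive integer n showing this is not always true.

We need the least positive integer n for which n has exactly 9 positive divisors but n is not divisible by 4.
For n = 36, 100, 196 the conclusion holds.
n = 225: τ(225) = 9; 225 mod 4 = 1.
Thus n = 225 disproves the claim, and no smaller n works.

n = 225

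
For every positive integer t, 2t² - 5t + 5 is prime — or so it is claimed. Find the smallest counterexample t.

We need the least positive integer t for which 2t² - 5t + 5 is not prime.
For t = 1, 2 the conclusion holds.
t = 3: 2t² - 5t + 5 = 8 = 2 × 4, composite.
Thus t = 3 disproves the claim, and no smaller t works.

t = 3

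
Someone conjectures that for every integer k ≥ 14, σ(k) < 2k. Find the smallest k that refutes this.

A counterexample is any integer k ≥ 14 such that the claim fails; we check each in order.
For k = 14, 15, 16, 17 the conclusion holds.
k = 18: σ(18) = 39; 39 ≥ 36.
Hence k = 18 is a counterexample.

k = 18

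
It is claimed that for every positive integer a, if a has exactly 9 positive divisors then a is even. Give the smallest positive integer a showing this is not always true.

A counterexample is any positive integer a such that a has exactly 9 positive divisors but a is odd; we check each in order.
a = 36: divisors of 36: 9 divisors; 36 is even.
a = 100: divisors of 100: 9 divisors; 100 is even.
a = 196: divisors of 196: 9 divisors; 196 is even.
a = 225: divisors of 225: 9 divisors; 225 is odd.

a = 225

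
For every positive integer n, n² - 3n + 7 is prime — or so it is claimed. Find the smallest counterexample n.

n = 1: n² - 3n + 7 = 5, prime.
n = 2: n² - 3n + 7 = 5, prime.
n = 3: n² - 3n + 7 = 7, prime.
n = 4: n² - 3n + 7 = 11, prime.
n = 5: n² - 3n + 7 = 17, prime.
n = 6: n² - 3n + 7 = 25 = 5 × 5, composite.

n = 6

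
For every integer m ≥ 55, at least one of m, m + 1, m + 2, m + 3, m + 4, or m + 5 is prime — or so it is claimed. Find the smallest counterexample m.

For m = 55, 56, 57, 58, …, 87, 88, 89 the conclusion holds.
m = 90: 90 = 2 × 45; 91 = 7 × 13; 92 = 2 × 46; 93 = 3 × 31; 94 = 2 × 47; 95 = 5 × 19 — all composite.

m = 90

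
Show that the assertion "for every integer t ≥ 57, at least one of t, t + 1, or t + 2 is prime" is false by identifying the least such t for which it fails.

A counterexample is any integer t ≥ 57 such that t, t + 1, t + 2 are all composite; we check each in order.
t = 57: 59 is prime.
t = 58: 59 is prime.
t = 59: 59 is prime.
t = 60: 61 is prime.
t = 61: 61 is prime.
t = 62: 62 = 2 × 31; 63 = 3 × 21; 64 = 2 × 32 — all composite.
Hence t = 62 is a counterexample.

t = 62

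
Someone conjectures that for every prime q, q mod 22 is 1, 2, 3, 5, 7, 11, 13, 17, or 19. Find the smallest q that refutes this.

Check each prime q in order until the claim fails.
For q = 2, 3, 5, 7, 11, 13, 17, 19, 23, 29 the conclusion holds.
q = 31: 31 mod 22 = 9 — not in {1, 2, 3, 5, 7, 11, 13, 17, 19}.

q = 31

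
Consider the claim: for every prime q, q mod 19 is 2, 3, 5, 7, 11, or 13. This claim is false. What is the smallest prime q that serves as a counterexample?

q = 17

We need the least prime q for which the claim fails.
For q = 2, 3, 5, 7, 11, 13 the conclusion holds.
q = 17: 17 mod 19 = 17 — not in {2, 3, 5, 7, 11, 13}.
Thus q = 17 disproves the claim, and no smaller q works.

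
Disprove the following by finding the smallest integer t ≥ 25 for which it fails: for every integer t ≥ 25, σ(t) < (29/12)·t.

t = 36

For t = 25, 26, 27, 28, …, 33, 34, 35 the conclusion holds.
t = 36: σ(36) = 91; 91 ≥ 87.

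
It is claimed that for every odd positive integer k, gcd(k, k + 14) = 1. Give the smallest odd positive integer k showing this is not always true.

For k = 1, 3, 5 the conclusion holds.
k = 7: gcd(7, 21) = 7.

k = 7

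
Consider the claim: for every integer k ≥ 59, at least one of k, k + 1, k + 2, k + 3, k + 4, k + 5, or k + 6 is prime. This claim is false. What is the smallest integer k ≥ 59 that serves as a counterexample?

k = 90

A counterexample is any integer k ≥ 59 such that k, k + 1, k + 2, k + 3, k + 4, k + 5, k + 6 are all composite; we check each in order.
For k = 59, 60, 61, 62, …, 87, 88, 89 the conclusion holds.
k = 90: 90 = 2 × 45; 91 = 7 × 13; 92 = 2 × 46; 93 = 3 × 31; 94 = 2 × 47; 95 = 5 × 19; 96 = 2 × 48 — all composite.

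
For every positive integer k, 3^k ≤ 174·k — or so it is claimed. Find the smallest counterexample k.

k = 7

A counterexample is any positive integer k such that 3^k > 174·k; we check each in order.
For k = 1, 2, 3, 4, 5, 6 the conclusion holds.
k = 7: 3^k = 2187 and 174·k = 1218, so 2187 > 1218.
So k = 7 is the smallest counterexample.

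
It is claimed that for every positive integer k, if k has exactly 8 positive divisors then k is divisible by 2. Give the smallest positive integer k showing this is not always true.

Check each positive integer k in order until k has exactly 8 positive divisors but k is not divisible by 2.
For k = 24, 30, 40, 42, …, 88, 102, 104 the conclusion holds.
k = 105: τ(105) = 8; 105 mod 2 = 1.
So k = 105 is the smallest counterexample.

k = 105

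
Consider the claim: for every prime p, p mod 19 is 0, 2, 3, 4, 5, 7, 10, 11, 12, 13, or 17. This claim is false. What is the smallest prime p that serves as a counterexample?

A counterexample is any prime p such that the claim fails; we check each in order.
For p = 2, 3, 5, 7, …, 23, 29, 31 the conclusion holds.
p = 37: 37 mod 19 = 18 — not in {0, 2, 3, 4, 5, 7, 10, 11, 12, 13, 17}.

p = 37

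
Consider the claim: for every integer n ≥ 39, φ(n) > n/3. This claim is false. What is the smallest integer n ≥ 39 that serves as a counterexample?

n = 42

Check each integer n ≥ 39 in order until the claim fails.
n = 39: φ(39) = 24 and 39/3 = 13, so φ(39) > 39/3.
n = 40: φ(40) = 16 and 40/3 = 40/3, so φ(40) > 40/3.
n = 41: φ(41) = 40 and 41/3 = 41/3, so φ(41) > 41/3.
n = 42: φ(42) = 12 and 42/3 = 14, so φ(42) ≤ 42/3.
So n = 42 is the smallest counterexample.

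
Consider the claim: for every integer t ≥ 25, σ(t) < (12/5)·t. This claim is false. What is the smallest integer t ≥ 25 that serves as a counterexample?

t = 30

Check each integer t ≥ 25 in order until the claim fails.
t = 25: σ(25) = 31; 31 < 60.
t = 26: σ(26) = 42; 42 < 312/5.
t = 27: σ(27) = 40; 40 < 324/5.
t = 28: σ(28) = 56; 56 < 336/5.
t = 29: σ(29) = 30; 30 < 348/5.
t = 30: σ(30) = 72; 72 ≥ 72.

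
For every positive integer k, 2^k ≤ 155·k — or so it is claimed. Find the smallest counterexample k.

We need the least positive integer k for which 2^k > 155·k.
For k = 1, 2, 3, 4, 5, 6, 7, 8, 9, 10 the conclusion holds.
k = 11: 2^k = 2048 and 155·k = 1705, so 2048 > 1705.
Thus k = 11 disproves the claim, and no smaller k works.

k = 11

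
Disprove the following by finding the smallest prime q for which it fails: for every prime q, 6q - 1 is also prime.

We need the least prime q for which 6q - 1 is not prime.
q = 2: 6q - 1 = 11, prime.
q = 3: 6q - 1 = 17, prime.
q = 5: 6q - 1 = 29, prime.
q = 7: 6q - 1 = 41, prime.
q = 11: 6q - 1 = 65 = 5 × 13, not prime.

q = 11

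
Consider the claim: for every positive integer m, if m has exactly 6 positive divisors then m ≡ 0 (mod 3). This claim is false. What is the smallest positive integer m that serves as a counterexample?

A counterexample is any positive integer m such that m has exactly 6 positive divisors but the claim fails; we check each in order.
For m = 12, 18 the conclusion holds.
m = 20: τ(20) = 6; 20 ≡ 2 (mod 3).

m = 20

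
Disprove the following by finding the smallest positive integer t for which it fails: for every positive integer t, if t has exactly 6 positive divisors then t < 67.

t = 68

The first 10 eligible values, up to t = 63, all satisfy the conclusion.
t = 68: τ(68) = 6; 68 ≥ 67.
Hence t = 68 is a counterexample.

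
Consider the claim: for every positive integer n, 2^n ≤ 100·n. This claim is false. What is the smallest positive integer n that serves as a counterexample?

n = 10

We need the least positive integer n for which 2^n > 100·n.
For n = 1, 2, 3, 4, 5, 6, 7, 8, 9 the conclusion holds.
n = 10: 2^n = 1024 and 100·n = 1000, so 1024 > 1000.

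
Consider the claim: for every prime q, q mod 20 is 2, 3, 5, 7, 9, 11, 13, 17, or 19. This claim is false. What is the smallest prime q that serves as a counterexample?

A counterexample is any prime q such that the claim fails; we check each in order.
The first 12 eligible values, up to q = 37, all satisfy the conclusion.
q = 41: 41 mod 20 = 1 — not in {2, 3, 5, 7, 9, 11, 13, 17, 19}.
Hence q = 41 is a counterexample.

q = 41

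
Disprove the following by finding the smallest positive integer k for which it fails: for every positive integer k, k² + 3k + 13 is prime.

For k = 1, 2, 3, 4, 5, 6, 7, 8 the conclusion holds.
k = 9: k² + 3k + 13 = 121 = 11 × 11, composite.

k = 9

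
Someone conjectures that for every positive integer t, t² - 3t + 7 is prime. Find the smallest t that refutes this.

t = 6

A counterexample is any positive integer t such that t² - 3t + 7 is not prime; we check each in order.
t = 1: t² - 3t + 7 = 5, prime.
t = 2: t² - 3t + 7 = 5, prime.
t = 3: t² - 3t + 7 = 7, prime.
t = 4: t² - 3t + 7 = 11, prime.
t = 5: t² - 3t + 7 = 17, prime.
t = 6: t² - 3t + 7 = 25 = 5 × 5, composite.
So t = 6 is the smallest counterexample.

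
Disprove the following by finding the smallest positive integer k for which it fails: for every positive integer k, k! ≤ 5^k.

k = 12

We need the least positive integer k for which k! > 5^k.
For k = 1, 2, 3, 4, …, 9, 10, 11 the conclusion holds.
k = 12: k! = 479001600 and 5^k = 244140625, so 479001600 > 244140625.
So k = 12 is the smallest counterexample.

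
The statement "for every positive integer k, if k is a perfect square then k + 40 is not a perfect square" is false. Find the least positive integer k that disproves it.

k = 9

For k = 1, 4 the conclusion holds.
k = 9: 9 = 3² and 9 + 40 = 49 = 7².
Thus k = 9 disproves the claim, and no smaller k works.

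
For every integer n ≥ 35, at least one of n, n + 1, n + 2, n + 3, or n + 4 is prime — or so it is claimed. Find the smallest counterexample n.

The first 13 eligible values, up to n = 47, all satisfy the conclusion.
n = 48: 48 = 2 × 24; 49 = 7 × 7; 50 = 2 × 25; 51 = 3 × 17; 52 = 2 × 26 — all composite.
So n = 48 is the smallest counterexample.

n = 48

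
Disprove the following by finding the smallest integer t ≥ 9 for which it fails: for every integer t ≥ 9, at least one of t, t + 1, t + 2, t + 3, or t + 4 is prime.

Check each integer t ≥ 9 in order until t, t + 1, t + 2, t + 3, t + 4 are all composite.
For t = 9, 10, 11, 12, …, 21, 22, 23 the conclusion holds.
t = 24: 24 = 2 × 12; 25 = 5 × 5; 26 = 2 × 13; 27 = 3 × 9; 28 = 2 × 14 — all composite.

t = 24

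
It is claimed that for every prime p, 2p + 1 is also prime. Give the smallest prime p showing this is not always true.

p = 7

We need the least prime p for which 2p + 1 is not prime.
For p = 2, 3, 5 the conclusion holds.
p = 7: 2p + 1 = 15 = 3 × 5, not prime.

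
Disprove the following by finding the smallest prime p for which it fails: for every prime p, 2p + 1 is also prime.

p = 7

For p = 2, 3, 5 the conclusion holds.
p = 7: 2p + 1 = 15 = 3 × 5, not prime.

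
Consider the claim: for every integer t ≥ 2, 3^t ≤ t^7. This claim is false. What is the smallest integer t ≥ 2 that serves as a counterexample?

t = 19

Check each integer t ≥ 2 in order until 3^t > t^7.
The first 17 eligible values, up to t = 18, all satisfy the conclusion.
t = 19: 3^t = 1162261467 and t^7 = 893871739, so 1162261467 > 893871739.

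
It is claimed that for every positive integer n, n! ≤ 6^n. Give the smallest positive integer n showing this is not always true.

n = 14

The first 13 eligible values, up to n = 13, all satisfy the conclusion.
n = 14: n! = 87178291200 and 6^n = 78364164096, so 87178291200 > 78364164096.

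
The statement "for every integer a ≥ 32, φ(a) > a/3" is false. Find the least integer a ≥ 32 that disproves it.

a = 36

For a = 32, 33, 34, 35 the conclusion holds.
a = 36: φ(36) = 12 and 36/3 = 12, so φ(36) ≤ 36/3.
Thus a = 36 disproves the claim, and no smaller a works.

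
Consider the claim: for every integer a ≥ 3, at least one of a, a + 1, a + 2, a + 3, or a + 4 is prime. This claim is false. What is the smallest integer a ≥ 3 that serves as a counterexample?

The first 21 eligible values, up to a = 23, all satisfy the conclusion.
a = 24: 24 = 2 × 12; 25 = 5 × 5; 26 = 2 × 13; 27 = 3 × 9; 28 = 2 × 14 — all composite.

a = 24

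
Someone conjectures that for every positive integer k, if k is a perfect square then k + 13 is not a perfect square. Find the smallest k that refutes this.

We need the least positive integer k for which k is a perfect square but k + 13 is a perfect square.
For k = 1, 4, 9, 16, 25 the conclusion holds.
k = 36: 36 = 6² and 36 + 13 = 49 = 7².

k = 36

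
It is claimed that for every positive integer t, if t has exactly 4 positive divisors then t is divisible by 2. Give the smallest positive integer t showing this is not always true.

t = 6: τ(6) = 4; 6 mod 2 = 0.
t = 8: τ(8) = 4; 8 mod 2 = 0.
t = 10: τ(10) = 4; 10 mod 2 = 0.
t = 14: τ(14) = 4; 14 mod 2 = 0.
t = 15: τ(15) = 4; 15 mod 2 = 1.

t = 15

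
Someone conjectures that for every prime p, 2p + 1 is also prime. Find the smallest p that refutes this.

p = 7

We need the least prime p for which 2p + 1 is not prime.
p = 2: 2p + 1 = 5, prime.
p = 3: 2p + 1 = 7, prime.
p = 5: 2p + 1 = 11, prime.
p = 7: 2p + 1 = 15 = 3 × 5, not prime.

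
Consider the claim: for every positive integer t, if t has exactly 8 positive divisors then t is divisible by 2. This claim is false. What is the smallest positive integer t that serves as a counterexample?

t = 105

The first 12 eligible values, up to t = 104, all satisfy the conclusion.
t = 105: τ(105) = 8; 105 mod 2 = 1.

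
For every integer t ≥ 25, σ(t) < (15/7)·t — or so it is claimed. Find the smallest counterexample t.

t = 30

For t = 25, 26, 27, 28, 29 the conclusion holds.
t = 30: σ(30) = 72; 72 ≥ 450/7.
Hence t = 30 is a counterexample.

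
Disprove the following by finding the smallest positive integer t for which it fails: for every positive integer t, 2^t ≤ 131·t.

t = 11

We need the least positive integer t for which 2^t > 131·t.
For t = 1, 2, 3, 4, 5, 6, 7, 8, 9, 10 the conclusion holds.
t = 11: 2^t = 2048 and 131·t = 1441, so 2048 > 1441.
Hence t = 11 is a counterexample.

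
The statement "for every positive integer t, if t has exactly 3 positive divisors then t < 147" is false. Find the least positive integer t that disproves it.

t = 169

Check each positive integer t in order until t has exactly 3 positive divisors but the claim fails.
The first 5 eligible values, up to t = 121, all satisfy the conclusion.
t = 169: τ(169) = 3; 169 ≥ 147.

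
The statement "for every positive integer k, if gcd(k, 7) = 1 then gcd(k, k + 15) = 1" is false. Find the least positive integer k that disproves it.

We need the least positive integer k for which gcd(k, 7) = 1 but gcd(k, k + 15) > 1.
For k = 1, 2 the conclusion holds.
k = 3: gcd(3, 18) = 3.
Thus k = 3 disproves the claim, and no smaller k works.

k = 3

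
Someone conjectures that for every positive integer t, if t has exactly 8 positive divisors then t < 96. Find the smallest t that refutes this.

Check each positive integer t in order until t has exactly 8 positive divisors but the claim fails.
The first 10 eligible values, up to t = 88, all satisfy the conclusion.
t = 102: τ(102) = 8; 102 ≥ 96.
Hence t = 102 is a counterexample.

t = 102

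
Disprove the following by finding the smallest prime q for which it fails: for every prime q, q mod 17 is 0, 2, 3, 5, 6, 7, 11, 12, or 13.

A counterexample is any prime q such that the claim fails; we check each in order.
For q = 2, 3, 5, 7, 11, 13, 17, 19, 23, 29 the conclusion holds.
q = 31: 31 mod 17 = 14 — not in {0, 2, 3, 5, 6, 7, 11, 12, 13}.
So q = 31 is the smallest counterexample.

q = 31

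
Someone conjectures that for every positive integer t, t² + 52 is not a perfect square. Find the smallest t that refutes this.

t = 12

The first 11 eligible values, up to t = 11, all satisfy the conclusion.
t = 12: 12² + 52 = 196 = 14², a perfect square.
Hence t = 12 is a counterexample.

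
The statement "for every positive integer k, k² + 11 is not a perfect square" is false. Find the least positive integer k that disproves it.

k = 5

We need the least positive integer k for which k² + 11 is a perfect square.
The first 4 eligible values, up to k = 4, all satisfy the conclusion.
k = 5: 5² + 11 = 36 = 6², a perfect square.
Hence k = 5 is a counterexample.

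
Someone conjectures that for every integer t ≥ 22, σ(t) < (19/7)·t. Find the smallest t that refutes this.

For t = 22, 23, 24, 25, …, 57, 58, 59 the conclusion holds.
t = 60: σ(60) = 168; 168 ≥ 1140/7.

t = 60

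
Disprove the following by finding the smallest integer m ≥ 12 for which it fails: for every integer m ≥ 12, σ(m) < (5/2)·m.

A counterexample is any integer m ≥ 12 such that the claim fails; we check each in order.
The first 12 eligible values, up to m = 23, all satisfy the conclusion.
m = 24: σ(24) = 60; 60 ≥ 60.

m = 24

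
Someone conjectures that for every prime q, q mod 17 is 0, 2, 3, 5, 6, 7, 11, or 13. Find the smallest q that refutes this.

We need the least prime q for which the claim fails.
For q = 2, 3, 5, 7, 11, 13, 17, 19, 23 the conclusion holds.
q = 29: 29 mod 17 = 12 — not in {0, 2, 3, 5, 6, 7, 11, 13}.

q = 29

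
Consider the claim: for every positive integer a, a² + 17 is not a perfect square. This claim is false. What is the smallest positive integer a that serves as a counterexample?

a = 1: 1² + 17 = 18, not a perfect square.
a = 2: 2² + 17 = 21, not a perfect square.
a = 3: 3² + 17 = 26, not a perfect square.
a = 4: 4² + 17 = 33, not a perfect square.
a = 5: 5² + 17 = 42, not a perfect square.
a = 6: 6² + 17 = 53, not a perfect square.
a = 7: 7² + 17 = 66, not a perfect square.
a = 8: 8² + 17 = 81 = 9², a perfect square.
So a = 8 is the smallest counterexample.

a = 8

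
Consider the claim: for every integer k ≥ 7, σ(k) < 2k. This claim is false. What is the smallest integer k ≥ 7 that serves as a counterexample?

k = 12

A counterexample is any integer k ≥ 7 such that the claim fails; we check each in order.
k = 7: σ(7) = 8; 8 < 14.
k = 8: σ(8) = 15; 15 < 16.
k = 9: σ(9) = 13; 13 < 18.
k = 10: σ(10) = 18; 18 < 20.
k = 11: σ(11) = 12; 12 < 22.
k = 12: σ(12) = 28; 28 ≥ 24.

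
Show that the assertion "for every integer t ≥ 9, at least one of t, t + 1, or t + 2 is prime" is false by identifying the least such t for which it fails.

t = 14

Check each integer t ≥ 9 in order until t, t + 1, t + 2 are all composite.
For t = 9, 10, 11, 12, 13 the conclusion holds.
t = 14: 14 = 2 × 7; 15 = 3 × 5; 16 = 2 × 8 — all composite.
Thus t = 14 disproves the claim, and no smaller t works.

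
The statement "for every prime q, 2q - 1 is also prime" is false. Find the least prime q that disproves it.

q = 5

q = 2: 2q - 1 = 3, prime.
q = 3: 2q - 1 = 5, prime.
q = 5: 2q - 1 = 9 = 3 × 3, not prime.
So q = 5 is the smallest counterexample.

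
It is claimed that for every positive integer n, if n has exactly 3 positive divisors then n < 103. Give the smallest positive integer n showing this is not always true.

n = 121

Check each positive integer n in order until n has exactly 3 positive divisors but the claim fails.
n = 4: τ(4) = 3; 4 < 103.
n = 9: τ(9) = 3; 9 < 103.
n = 25: τ(25) = 3; 25 < 103.
n = 49: τ(49) = 3; 49 < 103.
n = 121: τ(121) = 3; 121 ≥ 103.
Thus n = 121 disproves the claim, and no smaller n works.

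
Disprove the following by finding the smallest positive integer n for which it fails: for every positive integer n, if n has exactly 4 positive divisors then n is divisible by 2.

For n = 6, 8, 10, 14 the conclusion holds.
n = 15: τ(15) = 4; 15 mod 2 = 1.
Hence n = 15 is a counterexample.

n = 15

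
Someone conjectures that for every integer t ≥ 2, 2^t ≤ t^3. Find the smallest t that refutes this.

We need the least integer t ≥ 2 for which 2^t > t^3.
For t = 2, 3, 4, 5, 6, 7, 8, 9 the conclusion holds.
t = 10: 2^t = 1024 and t^3 = 1000, so 1024 > 1000.

t = 10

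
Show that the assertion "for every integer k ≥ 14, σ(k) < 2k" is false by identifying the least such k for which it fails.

We need the least integer k ≥ 14 for which the claim fails.
The first 4 eligible values, up to k = 17, all satisfy the conclusion.
k = 18: σ(18) = 39; 39 ≥ 36.

k = 18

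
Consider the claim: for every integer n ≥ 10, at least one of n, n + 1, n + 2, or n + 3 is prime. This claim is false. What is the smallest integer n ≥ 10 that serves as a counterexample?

n = 24

A counterexample is any integer n ≥ 10 such that n, n + 1, n + 2, n + 3 are all composite; we check each in order.
For n = 10, 11, 12, 13, …, 21, 22, 23 the conclusion holds.
n = 24: 24 = 2 × 12; 25 = 5 × 5; 26 = 2 × 13; 27 = 3 × 9 — all composite.
So n = 24 is the smallest counterexample.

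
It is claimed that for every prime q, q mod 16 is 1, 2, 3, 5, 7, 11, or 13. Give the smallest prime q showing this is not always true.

q = 31

For q = 2, 3, 5, 7, 11, 13, 17, 19, 23, 29 the conclusion holds.
q = 31: 31 mod 16 = 15 — not in {1, 2, 3, 5, 7, 11, 13}.
So q = 31 is the smallest counterexample.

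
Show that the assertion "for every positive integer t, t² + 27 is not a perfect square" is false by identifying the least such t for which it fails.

We need the least positive integer t for which t² + 27 is a perfect square.
t = 1: 1² + 27 = 28, not a perfect square.
t = 2: 2² + 27 = 31, not a perfect square.
t = 3: 3² + 27 = 36 = 6², a perfect square.

t = 3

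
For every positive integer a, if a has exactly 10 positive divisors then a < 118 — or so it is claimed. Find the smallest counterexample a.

a = 162

Check each positive integer a in order until a has exactly 10 positive divisors but the claim fails.
For a = 48, 80, 112 the conclusion holds.
a = 162: τ(162) = 10; 162 ≥ 118.
Thus a = 162 disproves the claim, and no smaller a works.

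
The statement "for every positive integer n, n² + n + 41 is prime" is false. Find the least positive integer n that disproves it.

n = 40

We need the least positive integer n for which n² + n + 41 is not prime.
For n = 1, 2, 3, 4, …, 37, 38, 39 the conclusion holds.
n = 40: n² + n + 41 = 1681 = 41 × 41, composite.
Hence n = 40 is a counterexample.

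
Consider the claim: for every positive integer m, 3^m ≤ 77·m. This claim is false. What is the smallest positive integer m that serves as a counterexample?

Check each positive integer m in order until 3^m > 77·m.
The first 5 eligible values, up to m = 5, all satisfy the conclusion.
m = 6: 3^m = 729 and 77·m = 462, so 729 > 462.

m = 6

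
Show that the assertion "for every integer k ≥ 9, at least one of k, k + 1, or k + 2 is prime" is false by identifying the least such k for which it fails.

A counterexample is any integer k ≥ 9 such that k, k + 1, k + 2 are all composite; we check each in order.
k = 9: 11 is prime.
k = 10: 11 is prime.
k = 11: 11 is prime.
k = 12: 13 is prime.
k = 13: 13 is prime.
k = 14: 14 = 2 × 7; 15 = 3 × 5; 16 = 2 × 8 — all composite.
So k = 14 is the smallest counterexample.

k = 14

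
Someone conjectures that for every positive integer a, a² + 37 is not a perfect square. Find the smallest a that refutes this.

For a = 1, 2, 3, 4, …, 15, 16, 17 the conclusion holds.
a = 18: 18² + 37 = 361 = 19², a perfect square.
Hence a = 18 is a counterexample.

a = 18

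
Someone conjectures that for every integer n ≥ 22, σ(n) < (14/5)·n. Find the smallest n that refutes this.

n = 60

A counterexample is any integer n ≥ 22 such that the claim fails; we check each in order.
The first 38 eligible values, up to n = 59, all satisfy the conclusion.
n = 60: σ(60) = 168; 168 ≥ 168.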